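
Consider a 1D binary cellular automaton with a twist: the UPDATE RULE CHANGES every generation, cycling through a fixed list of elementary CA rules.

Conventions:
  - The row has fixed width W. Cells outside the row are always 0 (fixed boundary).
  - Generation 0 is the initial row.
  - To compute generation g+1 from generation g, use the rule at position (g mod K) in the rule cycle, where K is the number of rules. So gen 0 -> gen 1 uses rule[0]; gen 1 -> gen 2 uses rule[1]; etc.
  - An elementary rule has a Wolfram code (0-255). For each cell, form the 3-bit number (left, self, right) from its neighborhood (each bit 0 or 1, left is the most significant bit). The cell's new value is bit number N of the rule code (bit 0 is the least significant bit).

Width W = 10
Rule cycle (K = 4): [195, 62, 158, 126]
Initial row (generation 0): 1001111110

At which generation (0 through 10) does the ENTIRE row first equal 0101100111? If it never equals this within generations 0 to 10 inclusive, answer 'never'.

Gen 0: 1001111110
Gen 1 (rule 195): 0010111110
Gen 2 (rule 62): 0111100001
Gen 3 (rule 158): 1111010011
Gen 4 (rule 126): 1001111111
Gen 5 (rule 195): 0010111111
Gen 6 (rule 62): 0111100000
Gen 7 (rule 158): 1111010000
Gen 8 (rule 126): 1001111000
Gen 9 (rule 195): 0010111011
Gen 10 (rule 62): 0111100110

Answer: never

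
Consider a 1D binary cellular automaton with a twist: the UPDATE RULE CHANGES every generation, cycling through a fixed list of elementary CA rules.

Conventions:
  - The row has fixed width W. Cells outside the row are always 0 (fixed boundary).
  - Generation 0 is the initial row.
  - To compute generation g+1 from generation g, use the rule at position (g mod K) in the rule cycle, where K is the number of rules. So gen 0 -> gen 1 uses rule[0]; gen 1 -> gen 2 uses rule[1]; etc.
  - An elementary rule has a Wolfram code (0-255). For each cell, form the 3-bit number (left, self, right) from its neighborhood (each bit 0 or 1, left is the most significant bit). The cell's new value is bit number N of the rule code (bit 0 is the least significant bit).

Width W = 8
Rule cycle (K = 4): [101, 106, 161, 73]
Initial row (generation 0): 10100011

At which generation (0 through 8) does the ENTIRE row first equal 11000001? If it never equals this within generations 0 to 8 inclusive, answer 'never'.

Answer: 5

Derivation:
Gen 0: 10100011
Gen 1 (rule 101): 11101001
Gen 2 (rule 106): 10110010
Gen 3 (rule 161): 01000000
Gen 4 (rule 73): 00011111
Gen 5 (rule 101): 11000001
Gen 6 (rule 106): 11000010
Gen 7 (rule 161): 00011000
Gen 8 (rule 73): 11011011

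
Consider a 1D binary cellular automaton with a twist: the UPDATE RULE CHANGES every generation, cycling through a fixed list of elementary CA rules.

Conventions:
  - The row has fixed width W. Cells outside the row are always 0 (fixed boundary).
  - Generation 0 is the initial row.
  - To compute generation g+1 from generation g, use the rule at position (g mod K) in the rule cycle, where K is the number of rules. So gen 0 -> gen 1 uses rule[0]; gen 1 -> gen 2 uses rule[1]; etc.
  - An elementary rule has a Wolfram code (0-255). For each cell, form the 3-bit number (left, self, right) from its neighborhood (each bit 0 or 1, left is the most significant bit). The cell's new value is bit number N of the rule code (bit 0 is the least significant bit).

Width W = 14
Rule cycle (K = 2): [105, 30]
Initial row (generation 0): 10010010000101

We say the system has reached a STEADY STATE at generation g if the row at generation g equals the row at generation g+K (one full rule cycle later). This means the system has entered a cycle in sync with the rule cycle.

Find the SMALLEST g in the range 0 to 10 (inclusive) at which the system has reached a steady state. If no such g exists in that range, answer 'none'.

Answer: none

Derivation:
Gen 0: 10010010000101
Gen 1 (rule 105): 00000000110010
Gen 2 (rule 30): 00000001101111
Gen 3 (rule 105): 11111101111001
Gen 4 (rule 30): 10000001000111
Gen 5 (rule 105): 00111100010101
Gen 6 (rule 30): 01100010110101
Gen 7 (rule 105): 01101001111010
Gen 8 (rule 30): 11001111000011
Gen 9 (rule 105): 11001001011011
Gen 10 (rule 30): 10111111010010
Gen 11 (rule 105): 01100001100000
Gen 12 (rule 30): 11010011010000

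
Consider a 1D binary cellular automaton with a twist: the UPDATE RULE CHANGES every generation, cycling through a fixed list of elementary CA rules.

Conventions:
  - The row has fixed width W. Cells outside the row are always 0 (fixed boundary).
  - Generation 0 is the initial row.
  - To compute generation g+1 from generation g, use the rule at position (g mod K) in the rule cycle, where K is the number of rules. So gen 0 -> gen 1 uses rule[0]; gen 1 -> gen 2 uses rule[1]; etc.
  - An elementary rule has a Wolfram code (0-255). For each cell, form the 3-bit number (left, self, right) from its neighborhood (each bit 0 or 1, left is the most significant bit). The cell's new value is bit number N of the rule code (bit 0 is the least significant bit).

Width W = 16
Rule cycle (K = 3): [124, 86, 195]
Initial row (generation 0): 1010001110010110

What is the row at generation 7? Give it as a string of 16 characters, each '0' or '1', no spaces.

Gen 0: 1010001110010110
Gen 1 (rule 124): 1111001011011111
Gen 2 (rule 86): 0001111001000001
Gen 3 (rule 195): 1110111010011110
Gen 4 (rule 124): 1011101111010011
Gen 5 (rule 86): 1000100001011101
Gen 6 (rule 195): 0011001110001100
Gen 7 (rule 124): 0011101011001110

Answer: 0011101011001110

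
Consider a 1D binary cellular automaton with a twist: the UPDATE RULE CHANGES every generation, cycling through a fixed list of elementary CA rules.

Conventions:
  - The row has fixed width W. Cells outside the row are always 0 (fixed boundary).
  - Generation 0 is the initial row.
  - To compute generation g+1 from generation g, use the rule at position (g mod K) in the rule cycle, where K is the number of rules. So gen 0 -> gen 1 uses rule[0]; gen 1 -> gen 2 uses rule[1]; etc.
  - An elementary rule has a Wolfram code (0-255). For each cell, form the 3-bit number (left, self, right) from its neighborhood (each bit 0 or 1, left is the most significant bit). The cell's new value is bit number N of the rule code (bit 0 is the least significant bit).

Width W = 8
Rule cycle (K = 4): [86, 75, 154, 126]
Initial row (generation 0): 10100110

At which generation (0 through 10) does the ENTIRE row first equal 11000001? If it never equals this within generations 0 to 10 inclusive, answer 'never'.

Answer: 7

Derivation:
Gen 0: 10100110
Gen 1 (rule 86): 10111011
Gen 2 (rule 75): 00101011
Gen 3 (rule 154): 01000010
Gen 4 (rule 126): 11100111
Gen 5 (rule 86): 00111001
Gen 6 (rule 75): 11101010
Gen 7 (rule 154): 11000001
Gen 8 (rule 126): 11100011
Gen 9 (rule 86): 00110101
Gen 10 (rule 75): 11110000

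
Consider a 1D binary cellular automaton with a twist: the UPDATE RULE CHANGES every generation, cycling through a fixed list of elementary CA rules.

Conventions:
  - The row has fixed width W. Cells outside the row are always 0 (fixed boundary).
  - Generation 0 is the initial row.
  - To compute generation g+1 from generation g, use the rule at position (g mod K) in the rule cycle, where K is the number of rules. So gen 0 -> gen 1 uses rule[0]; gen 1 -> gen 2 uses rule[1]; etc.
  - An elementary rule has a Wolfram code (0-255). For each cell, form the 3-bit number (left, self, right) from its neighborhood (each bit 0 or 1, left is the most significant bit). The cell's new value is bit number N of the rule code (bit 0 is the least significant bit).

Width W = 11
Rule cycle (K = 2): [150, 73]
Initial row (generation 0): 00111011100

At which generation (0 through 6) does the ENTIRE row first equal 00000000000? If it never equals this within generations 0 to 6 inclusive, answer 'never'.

Gen 0: 00111011100
Gen 1 (rule 150): 01010001010
Gen 2 (rule 73): 00000100000
Gen 3 (rule 150): 00001110000
Gen 4 (rule 73): 11101010111
Gen 5 (rule 150): 01001010010
Gen 6 (rule 73): 00000000000

Answer: 6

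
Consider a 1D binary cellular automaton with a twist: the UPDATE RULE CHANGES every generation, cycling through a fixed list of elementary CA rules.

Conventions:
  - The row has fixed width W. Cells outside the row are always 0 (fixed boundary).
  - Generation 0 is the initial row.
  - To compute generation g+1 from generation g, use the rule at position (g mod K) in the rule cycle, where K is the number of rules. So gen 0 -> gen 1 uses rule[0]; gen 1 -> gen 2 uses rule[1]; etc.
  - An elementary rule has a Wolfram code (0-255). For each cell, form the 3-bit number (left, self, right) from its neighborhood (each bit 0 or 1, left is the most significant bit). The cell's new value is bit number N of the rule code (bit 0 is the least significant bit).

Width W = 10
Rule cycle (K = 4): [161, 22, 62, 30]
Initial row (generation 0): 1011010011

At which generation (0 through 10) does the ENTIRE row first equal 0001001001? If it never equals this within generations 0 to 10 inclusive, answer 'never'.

Answer: 5

Derivation:
Gen 0: 1011010011
Gen 1 (rule 161): 0100100000
Gen 2 (rule 22): 1111110000
Gen 3 (rule 62): 1000001000
Gen 4 (rule 30): 1100011100
Gen 5 (rule 161): 0001001001
Gen 6 (rule 22): 0011111111
Gen 7 (rule 62): 0110000000
Gen 8 (rule 30): 1101000000
Gen 9 (rule 161): 0010011111
Gen 10 (rule 22): 0111100000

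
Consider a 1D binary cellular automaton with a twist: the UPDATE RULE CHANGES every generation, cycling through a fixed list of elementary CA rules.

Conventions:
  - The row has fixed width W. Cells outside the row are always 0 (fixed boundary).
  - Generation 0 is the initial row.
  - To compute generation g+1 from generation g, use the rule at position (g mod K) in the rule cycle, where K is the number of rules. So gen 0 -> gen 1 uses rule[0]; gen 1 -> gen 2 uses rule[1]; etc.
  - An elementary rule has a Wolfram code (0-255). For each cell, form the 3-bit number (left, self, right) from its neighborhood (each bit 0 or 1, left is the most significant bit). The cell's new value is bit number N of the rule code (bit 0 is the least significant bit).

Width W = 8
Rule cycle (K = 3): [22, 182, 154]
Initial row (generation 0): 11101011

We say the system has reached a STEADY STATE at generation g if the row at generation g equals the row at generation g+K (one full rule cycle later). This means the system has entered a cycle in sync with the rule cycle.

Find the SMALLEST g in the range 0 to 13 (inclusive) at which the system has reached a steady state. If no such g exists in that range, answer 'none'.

Answer: 11

Derivation:
Gen 0: 11101011
Gen 1 (rule 22): 00001000
Gen 2 (rule 182): 00011100
Gen 3 (rule 154): 00111010
Gen 4 (rule 22): 01000011
Gen 5 (rule 182): 11100100
Gen 6 (rule 154): 11011010
Gen 7 (rule 22): 00000011
Gen 8 (rule 182): 00000100
Gen 9 (rule 154): 00001010
Gen 10 (rule 22): 00011011
Gen 11 (rule 182): 00100100
Gen 12 (rule 154): 01011010
Gen 13 (rule 22): 11000011
Gen 14 (rule 182): 00100100
Gen 15 (rule 154): 01011010
Gen 16 (rule 22): 11000011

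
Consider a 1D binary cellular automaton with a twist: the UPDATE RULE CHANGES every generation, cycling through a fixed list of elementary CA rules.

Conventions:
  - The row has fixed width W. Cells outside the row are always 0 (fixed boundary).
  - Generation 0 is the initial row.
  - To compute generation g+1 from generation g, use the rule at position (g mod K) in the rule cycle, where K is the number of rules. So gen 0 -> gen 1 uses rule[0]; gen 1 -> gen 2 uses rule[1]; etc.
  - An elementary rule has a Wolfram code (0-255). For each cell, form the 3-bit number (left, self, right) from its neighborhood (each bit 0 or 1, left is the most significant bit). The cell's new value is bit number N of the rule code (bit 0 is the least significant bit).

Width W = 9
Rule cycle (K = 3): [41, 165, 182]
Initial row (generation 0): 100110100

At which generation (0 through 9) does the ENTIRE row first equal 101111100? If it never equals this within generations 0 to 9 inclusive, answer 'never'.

Gen 0: 100110100
Gen 1 (rule 41): 000101001
Gen 2 (rule 165): 110111001
Gen 3 (rule 182): 001010111
Gen 4 (rule 41): 100101100
Gen 5 (rule 165): 100110001
Gen 6 (rule 182): 111001011
Gen 7 (rule 41): 100000110
Gen 8 (rule 165): 101110000
Gen 9 (rule 182): 110101000

Answer: never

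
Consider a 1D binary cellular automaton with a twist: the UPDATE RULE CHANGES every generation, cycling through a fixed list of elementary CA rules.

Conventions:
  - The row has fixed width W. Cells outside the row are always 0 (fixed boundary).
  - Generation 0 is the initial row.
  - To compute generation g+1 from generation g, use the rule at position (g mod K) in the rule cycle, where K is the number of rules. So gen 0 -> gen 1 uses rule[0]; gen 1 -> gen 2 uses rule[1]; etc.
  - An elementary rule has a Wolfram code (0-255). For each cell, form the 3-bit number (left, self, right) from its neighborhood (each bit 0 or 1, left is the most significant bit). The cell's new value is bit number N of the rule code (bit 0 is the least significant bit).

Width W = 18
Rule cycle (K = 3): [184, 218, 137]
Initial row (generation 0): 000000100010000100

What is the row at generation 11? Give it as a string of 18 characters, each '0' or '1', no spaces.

Gen 0: 000000100010000100
Gen 1 (rule 184): 000000010001000010
Gen 2 (rule 218): 000000101010100101
Gen 3 (rule 137): 111110000000000000
Gen 4 (rule 184): 111101000000000000
Gen 5 (rule 218): 111100100000000000
Gen 6 (rule 137): 111000001111111111
Gen 7 (rule 184): 110100001111111110
Gen 8 (rule 218): 110010011111111111
Gen 9 (rule 137): 100000011111111110
Gen 10 (rule 184): 010000011111111101
Gen 11 (rule 218): 101000111111111100

Answer: 101000111111111100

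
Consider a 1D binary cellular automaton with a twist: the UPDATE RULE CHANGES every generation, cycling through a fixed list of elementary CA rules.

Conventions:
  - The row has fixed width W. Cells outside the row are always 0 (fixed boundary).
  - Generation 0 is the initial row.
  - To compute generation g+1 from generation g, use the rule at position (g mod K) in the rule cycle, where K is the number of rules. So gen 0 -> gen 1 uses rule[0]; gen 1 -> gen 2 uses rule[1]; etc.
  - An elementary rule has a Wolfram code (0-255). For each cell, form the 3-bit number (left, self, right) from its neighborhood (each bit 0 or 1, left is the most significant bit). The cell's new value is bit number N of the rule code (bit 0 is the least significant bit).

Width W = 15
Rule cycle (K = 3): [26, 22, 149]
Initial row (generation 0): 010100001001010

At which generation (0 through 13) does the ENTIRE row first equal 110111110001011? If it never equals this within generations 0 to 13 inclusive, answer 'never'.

Gen 0: 010100001001010
Gen 1 (rule 26): 100010010110001
Gen 2 (rule 22): 110111110001011
Gen 3 (rule 149): 000011101101000
Gen 4 (rule 26): 000110001000100
Gen 5 (rule 22): 001001011101110
Gen 6 (rule 149): 101101001000101
Gen 7 (rule 26): 001000110101000
Gen 8 (rule 22): 011101000101100
Gen 9 (rule 149): 001001110100011
Gen 10 (rule 26): 010111000010110
Gen 11 (rule 22): 110000100110001
Gen 12 (rule 149): 001110110001101
Gen 13 (rule 26): 011000101011000

Answer: 2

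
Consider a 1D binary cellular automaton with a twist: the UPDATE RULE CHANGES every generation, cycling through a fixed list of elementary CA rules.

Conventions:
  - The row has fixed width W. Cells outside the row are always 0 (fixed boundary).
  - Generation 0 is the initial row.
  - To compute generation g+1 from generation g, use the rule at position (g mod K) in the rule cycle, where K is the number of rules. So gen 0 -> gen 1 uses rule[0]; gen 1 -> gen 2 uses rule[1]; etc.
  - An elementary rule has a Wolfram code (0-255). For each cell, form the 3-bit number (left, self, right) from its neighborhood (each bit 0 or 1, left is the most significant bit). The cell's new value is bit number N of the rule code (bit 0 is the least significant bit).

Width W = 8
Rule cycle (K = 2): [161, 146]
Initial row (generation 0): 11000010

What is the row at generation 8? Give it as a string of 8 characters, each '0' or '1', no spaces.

Answer: 01000010

Derivation:
Gen 0: 11000010
Gen 1 (rule 161): 00011000
Gen 2 (rule 146): 00100100
Gen 3 (rule 161): 10000001
Gen 4 (rule 146): 01000010
Gen 5 (rule 161): 00011000
Gen 6 (rule 146): 00100100
Gen 7 (rule 161): 10000001
Gen 8 (rule 146): 01000010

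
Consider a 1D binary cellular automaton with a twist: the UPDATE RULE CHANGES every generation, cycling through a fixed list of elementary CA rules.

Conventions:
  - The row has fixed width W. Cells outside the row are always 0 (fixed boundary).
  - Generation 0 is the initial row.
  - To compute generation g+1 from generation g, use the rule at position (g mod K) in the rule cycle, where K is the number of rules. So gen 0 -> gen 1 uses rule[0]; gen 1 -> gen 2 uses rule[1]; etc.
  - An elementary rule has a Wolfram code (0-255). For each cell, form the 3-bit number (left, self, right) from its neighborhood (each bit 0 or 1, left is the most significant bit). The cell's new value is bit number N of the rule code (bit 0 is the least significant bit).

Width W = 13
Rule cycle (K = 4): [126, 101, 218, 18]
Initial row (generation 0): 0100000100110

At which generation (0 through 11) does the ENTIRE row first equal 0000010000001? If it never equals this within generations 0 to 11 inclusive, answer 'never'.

Gen 0: 0100000100110
Gen 1 (rule 126): 1110001111111
Gen 2 (rule 101): 0010100000001
Gen 3 (rule 218): 0100010000010
Gen 4 (rule 18): 1010101000101
Gen 5 (rule 126): 1111111101111
Gen 6 (rule 101): 0000000110001
Gen 7 (rule 218): 0000001111010
Gen 8 (rule 18): 0000010000001
Gen 9 (rule 126): 0000111000011
Gen 10 (rule 101): 1110001011001
Gen 11 (rule 218): 1111010011110

Answer: 8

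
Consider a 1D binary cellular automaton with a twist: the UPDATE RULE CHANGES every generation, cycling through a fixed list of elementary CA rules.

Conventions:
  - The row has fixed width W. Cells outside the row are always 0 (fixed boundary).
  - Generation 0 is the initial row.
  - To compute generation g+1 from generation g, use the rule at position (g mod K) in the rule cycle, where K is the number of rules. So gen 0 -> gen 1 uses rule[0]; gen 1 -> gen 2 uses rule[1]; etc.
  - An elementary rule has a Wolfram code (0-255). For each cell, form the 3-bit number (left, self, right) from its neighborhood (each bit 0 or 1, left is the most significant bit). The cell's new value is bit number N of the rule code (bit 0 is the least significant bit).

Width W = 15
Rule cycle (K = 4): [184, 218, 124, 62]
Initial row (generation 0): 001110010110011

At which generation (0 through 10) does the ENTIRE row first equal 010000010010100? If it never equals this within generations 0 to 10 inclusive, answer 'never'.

Answer: never

Derivation:
Gen 0: 001110010110011
Gen 1 (rule 184): 001101001101010
Gen 2 (rule 218): 011100111100001
Gen 3 (rule 124): 010110100110001
Gen 4 (rule 62): 111101111101011
Gen 5 (rule 184): 111011111010110
Gen 6 (rule 218): 111011111000111
Gen 7 (rule 124): 101110001100101
Gen 8 (rule 62): 111001011011111
Gen 9 (rule 184): 110100110111110
Gen 10 (rule 218): 110011110111111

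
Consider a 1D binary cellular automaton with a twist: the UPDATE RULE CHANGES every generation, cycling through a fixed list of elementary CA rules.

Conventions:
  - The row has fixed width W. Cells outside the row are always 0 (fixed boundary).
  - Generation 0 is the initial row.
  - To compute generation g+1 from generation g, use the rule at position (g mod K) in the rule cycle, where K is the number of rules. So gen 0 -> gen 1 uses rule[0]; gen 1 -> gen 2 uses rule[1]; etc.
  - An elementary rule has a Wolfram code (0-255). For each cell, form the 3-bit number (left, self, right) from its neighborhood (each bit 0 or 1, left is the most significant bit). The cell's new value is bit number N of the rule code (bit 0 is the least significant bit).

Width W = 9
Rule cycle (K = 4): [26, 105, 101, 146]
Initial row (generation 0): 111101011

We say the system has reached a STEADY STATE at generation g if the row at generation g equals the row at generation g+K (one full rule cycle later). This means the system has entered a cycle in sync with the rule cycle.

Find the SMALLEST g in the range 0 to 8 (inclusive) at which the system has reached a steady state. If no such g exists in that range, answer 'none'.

Answer: none

Derivation:
Gen 0: 111101011
Gen 1 (rule 26): 100000010
Gen 2 (rule 105): 001111000
Gen 3 (rule 101): 100001011
Gen 4 (rule 146): 010010000
Gen 5 (rule 26): 101101000
Gen 6 (rule 105): 011110011
Gen 7 (rule 101): 000010001
Gen 8 (rule 146): 000101010
Gen 9 (rule 26): 001000001
Gen 10 (rule 105): 100011100
Gen 11 (rule 101): 101000101
Gen 12 (rule 146): 000101000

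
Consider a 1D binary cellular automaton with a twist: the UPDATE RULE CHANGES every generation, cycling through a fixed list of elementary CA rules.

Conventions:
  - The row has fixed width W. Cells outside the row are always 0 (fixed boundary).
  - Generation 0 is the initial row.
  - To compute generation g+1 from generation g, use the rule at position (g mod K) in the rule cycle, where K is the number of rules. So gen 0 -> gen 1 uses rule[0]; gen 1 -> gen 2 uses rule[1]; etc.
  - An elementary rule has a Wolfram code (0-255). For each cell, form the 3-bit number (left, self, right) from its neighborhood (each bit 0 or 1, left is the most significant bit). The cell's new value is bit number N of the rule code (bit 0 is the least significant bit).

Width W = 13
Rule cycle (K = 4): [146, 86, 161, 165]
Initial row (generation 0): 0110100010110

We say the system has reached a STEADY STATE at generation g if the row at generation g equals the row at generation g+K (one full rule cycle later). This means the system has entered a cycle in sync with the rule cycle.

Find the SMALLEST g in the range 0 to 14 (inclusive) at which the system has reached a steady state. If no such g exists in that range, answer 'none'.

Answer: 3

Derivation:
Gen 0: 0110100010110
Gen 1 (rule 146): 1000010100001
Gen 2 (rule 86): 1100110110011
Gen 3 (rule 161): 0000001000000
Gen 4 (rule 165): 1111101011111
Gen 5 (rule 146): 0111000001110
Gen 6 (rule 86): 1001100010011
Gen 7 (rule 161): 0000001000000
Gen 8 (rule 165): 1111101011111
Gen 9 (rule 146): 0111000001110
Gen 10 (rule 86): 1001100010011
Gen 11 (rule 161): 0000001000000
Gen 12 (rule 165): 1111101011111
Gen 13 (rule 146): 0111000001110
Gen 14 (rule 86): 1001100010011
Gen 15 (rule 161): 0000001000000
Gen 16 (rule 165): 1111101011111
Gen 17 (rule 146): 0111000001110
Gen 18 (rule 86): 1001100010011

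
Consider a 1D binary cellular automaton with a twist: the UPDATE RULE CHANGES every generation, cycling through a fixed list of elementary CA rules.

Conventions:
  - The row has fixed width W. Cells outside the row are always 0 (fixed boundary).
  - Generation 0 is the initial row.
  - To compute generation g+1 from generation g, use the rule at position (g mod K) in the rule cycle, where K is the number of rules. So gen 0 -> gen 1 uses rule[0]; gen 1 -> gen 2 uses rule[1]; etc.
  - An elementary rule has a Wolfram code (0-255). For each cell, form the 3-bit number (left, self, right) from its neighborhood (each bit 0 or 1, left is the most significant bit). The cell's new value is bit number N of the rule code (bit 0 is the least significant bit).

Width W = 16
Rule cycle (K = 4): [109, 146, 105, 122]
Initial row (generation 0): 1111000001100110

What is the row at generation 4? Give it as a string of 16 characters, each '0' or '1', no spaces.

Answer: 1111010111111100

Derivation:
Gen 0: 1111000001100110
Gen 1 (rule 109): 1001011101100110
Gen 2 (rule 146): 0110001000011001
Gen 3 (rule 105): 0110100011011000
Gen 4 (rule 122): 1111010111111100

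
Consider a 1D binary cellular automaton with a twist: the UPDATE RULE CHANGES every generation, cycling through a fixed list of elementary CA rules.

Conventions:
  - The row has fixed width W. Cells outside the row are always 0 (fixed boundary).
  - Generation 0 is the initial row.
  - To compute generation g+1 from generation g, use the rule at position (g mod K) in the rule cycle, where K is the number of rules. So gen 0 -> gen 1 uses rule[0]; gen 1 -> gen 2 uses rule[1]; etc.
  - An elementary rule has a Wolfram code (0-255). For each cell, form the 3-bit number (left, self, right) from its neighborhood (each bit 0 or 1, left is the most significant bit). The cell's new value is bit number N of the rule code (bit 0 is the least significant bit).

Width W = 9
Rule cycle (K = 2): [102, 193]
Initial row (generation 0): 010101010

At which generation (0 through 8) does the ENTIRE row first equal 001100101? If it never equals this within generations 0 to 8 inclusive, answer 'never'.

Answer: 7

Derivation:
Gen 0: 010101010
Gen 1 (rule 102): 111111110
Gen 2 (rule 193): 011111110
Gen 3 (rule 102): 100000010
Gen 4 (rule 193): 001111000
Gen 5 (rule 102): 010001000
Gen 6 (rule 193): 000100011
Gen 7 (rule 102): 001100101
Gen 8 (rule 193): 100100000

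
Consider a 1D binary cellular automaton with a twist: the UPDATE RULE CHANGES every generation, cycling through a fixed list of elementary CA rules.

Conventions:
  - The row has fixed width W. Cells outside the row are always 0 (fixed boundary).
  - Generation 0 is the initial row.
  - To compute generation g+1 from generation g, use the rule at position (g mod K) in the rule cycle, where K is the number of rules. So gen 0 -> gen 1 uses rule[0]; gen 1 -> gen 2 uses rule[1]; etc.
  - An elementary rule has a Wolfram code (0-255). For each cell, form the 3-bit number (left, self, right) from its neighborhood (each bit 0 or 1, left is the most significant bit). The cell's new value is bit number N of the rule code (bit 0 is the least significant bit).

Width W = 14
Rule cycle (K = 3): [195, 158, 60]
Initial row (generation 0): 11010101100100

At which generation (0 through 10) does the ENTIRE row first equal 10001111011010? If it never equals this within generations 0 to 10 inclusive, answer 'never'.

Gen 0: 11010101100100
Gen 1 (rule 195): 01000000101001
Gen 2 (rule 158): 11100001101111
Gen 3 (rule 60): 10010001011000
Gen 4 (rule 195): 00100110001011
Gen 5 (rule 158): 01111101011010
Gen 6 (rule 60): 01000011110111
Gen 7 (rule 195): 10011101110011
Gen 8 (rule 158): 11111001101110
Gen 9 (rule 60): 10000101011001
Gen 10 (rule 195): 00111000001010

Answer: never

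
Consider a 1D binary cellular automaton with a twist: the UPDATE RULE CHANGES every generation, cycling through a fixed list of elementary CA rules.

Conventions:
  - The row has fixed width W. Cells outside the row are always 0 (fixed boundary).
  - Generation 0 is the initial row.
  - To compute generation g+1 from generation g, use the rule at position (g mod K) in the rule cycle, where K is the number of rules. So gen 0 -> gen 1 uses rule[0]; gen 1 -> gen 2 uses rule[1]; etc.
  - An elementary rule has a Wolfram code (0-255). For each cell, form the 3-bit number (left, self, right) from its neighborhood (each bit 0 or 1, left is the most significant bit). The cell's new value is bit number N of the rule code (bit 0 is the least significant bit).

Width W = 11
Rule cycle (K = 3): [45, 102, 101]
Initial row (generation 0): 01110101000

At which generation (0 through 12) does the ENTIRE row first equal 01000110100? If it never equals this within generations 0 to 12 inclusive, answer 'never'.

Answer: never

Derivation:
Gen 0: 01110101000
Gen 1 (rule 45): 01001111011
Gen 2 (rule 102): 11010001101
Gen 3 (rule 101): 01110100111
Gen 4 (rule 45): 01001100100
Gen 5 (rule 102): 11010101100
Gen 6 (rule 101): 01111110101
Gen 7 (rule 45): 01000001111
Gen 8 (rule 102): 11000010001
Gen 9 (rule 101): 01011010101
Gen 10 (rule 45): 01110111111
Gen 11 (rule 102): 10011000001
Gen 12 (rule 101): 10001011101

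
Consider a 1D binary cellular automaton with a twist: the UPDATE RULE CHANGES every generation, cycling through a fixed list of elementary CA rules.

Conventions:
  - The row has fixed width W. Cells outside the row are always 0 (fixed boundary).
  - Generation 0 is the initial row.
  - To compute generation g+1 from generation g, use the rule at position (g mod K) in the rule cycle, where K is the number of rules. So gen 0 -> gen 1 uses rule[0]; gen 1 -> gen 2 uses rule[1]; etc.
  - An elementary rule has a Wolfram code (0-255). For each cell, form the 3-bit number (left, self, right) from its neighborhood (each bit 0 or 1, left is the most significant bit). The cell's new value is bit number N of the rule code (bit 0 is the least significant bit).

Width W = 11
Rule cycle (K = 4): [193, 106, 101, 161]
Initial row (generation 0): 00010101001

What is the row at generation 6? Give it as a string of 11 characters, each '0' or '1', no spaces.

Answer: 00001100010

Derivation:
Gen 0: 00010101001
Gen 1 (rule 193): 11000000000
Gen 2 (rule 106): 11000000000
Gen 3 (rule 101): 01011111111
Gen 4 (rule 161): 00101111110
Gen 5 (rule 193): 10000111110
Gen 6 (rule 106): 00001100010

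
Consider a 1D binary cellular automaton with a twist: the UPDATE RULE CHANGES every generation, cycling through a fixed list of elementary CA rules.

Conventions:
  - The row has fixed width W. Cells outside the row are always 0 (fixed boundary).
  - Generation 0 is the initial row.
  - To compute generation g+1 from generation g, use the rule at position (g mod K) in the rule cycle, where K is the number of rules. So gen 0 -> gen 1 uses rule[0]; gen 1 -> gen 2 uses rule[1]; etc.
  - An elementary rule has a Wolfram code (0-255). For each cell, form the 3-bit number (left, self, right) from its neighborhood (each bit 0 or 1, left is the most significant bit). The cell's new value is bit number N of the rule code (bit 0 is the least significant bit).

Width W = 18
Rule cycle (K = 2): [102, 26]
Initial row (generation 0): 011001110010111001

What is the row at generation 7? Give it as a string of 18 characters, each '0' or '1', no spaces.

Gen 0: 011001110010111001
Gen 1 (rule 102): 101010010111001011
Gen 2 (rule 26): 000001100100110010
Gen 3 (rule 102): 000010101101010110
Gen 4 (rule 26): 000100001000000101
Gen 5 (rule 102): 001100011000001111
Gen 6 (rule 26): 011010110100011000
Gen 7 (rule 102): 101111011100101000

Answer: 101111011100101000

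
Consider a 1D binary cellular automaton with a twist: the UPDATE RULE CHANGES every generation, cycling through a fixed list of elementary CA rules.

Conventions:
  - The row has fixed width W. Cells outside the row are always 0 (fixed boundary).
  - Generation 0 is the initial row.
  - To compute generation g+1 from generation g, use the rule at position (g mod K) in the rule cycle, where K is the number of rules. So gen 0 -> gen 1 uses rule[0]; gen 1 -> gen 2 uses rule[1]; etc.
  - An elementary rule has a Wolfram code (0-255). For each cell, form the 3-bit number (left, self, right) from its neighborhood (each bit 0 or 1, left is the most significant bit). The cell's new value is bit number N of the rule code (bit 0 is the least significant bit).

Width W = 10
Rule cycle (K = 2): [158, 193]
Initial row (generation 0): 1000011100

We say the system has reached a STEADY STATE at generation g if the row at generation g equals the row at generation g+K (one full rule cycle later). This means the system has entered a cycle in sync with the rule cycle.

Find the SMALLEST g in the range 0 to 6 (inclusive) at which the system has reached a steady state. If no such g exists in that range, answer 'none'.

Gen 0: 1000011100
Gen 1 (rule 158): 1100111010
Gen 2 (rule 193): 0100011000
Gen 3 (rule 158): 1110110100
Gen 4 (rule 193): 0110010001
Gen 5 (rule 158): 1101111011
Gen 6 (rule 193): 0100111001
Gen 7 (rule 158): 1111110111
Gen 8 (rule 193): 0111110011

Answer: none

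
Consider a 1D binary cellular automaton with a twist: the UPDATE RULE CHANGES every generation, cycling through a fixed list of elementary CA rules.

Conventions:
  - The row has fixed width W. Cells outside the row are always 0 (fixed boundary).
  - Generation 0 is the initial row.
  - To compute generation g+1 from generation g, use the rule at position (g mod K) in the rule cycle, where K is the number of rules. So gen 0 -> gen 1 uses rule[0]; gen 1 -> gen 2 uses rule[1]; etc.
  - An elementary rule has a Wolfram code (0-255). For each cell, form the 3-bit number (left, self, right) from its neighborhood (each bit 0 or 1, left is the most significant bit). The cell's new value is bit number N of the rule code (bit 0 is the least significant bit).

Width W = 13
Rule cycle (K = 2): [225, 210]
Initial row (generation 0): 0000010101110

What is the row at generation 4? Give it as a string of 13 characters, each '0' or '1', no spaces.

Answer: 0101110011110

Derivation:
Gen 0: 0000010101110
Gen 1 (rule 225): 1111001010110
Gen 2 (rule 210): 0111110000011
Gen 3 (rule 225): 0011110111001
Gen 4 (rule 210): 0101110011110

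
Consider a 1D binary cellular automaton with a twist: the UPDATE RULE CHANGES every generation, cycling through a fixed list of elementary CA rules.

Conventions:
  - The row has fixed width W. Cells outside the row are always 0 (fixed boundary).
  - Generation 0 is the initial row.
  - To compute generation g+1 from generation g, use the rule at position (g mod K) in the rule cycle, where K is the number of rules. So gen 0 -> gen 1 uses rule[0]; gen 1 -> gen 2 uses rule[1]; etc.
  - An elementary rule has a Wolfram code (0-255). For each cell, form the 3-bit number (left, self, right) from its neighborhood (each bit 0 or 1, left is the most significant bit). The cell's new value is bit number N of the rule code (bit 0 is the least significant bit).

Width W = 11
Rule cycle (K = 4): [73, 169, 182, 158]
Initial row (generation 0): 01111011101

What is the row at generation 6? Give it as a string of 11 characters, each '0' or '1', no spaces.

Gen 0: 01111011101
Gen 1 (rule 73): 01001010100
Gen 2 (rule 169): 00000101001
Gen 3 (rule 182): 00001111111
Gen 4 (rule 158): 00011111110
Gen 5 (rule 73): 11010000010
Gen 6 (rule 169): 10100111000

Answer: 10100111000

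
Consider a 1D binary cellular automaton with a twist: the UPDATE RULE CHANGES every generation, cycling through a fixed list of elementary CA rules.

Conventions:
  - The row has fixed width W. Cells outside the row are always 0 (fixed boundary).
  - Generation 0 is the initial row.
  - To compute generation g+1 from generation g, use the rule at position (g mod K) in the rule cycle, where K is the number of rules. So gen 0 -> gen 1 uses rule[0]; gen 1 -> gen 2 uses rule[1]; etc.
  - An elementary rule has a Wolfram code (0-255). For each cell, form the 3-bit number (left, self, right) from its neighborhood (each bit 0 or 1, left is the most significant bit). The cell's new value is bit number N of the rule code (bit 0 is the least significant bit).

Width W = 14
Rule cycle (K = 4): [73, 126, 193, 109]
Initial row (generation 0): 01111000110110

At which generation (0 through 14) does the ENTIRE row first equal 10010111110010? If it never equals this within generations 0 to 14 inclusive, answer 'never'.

Answer: 7

Derivation:
Gen 0: 01111000110110
Gen 1 (rule 73): 01001010110110
Gen 2 (rule 126): 11111111111111
Gen 3 (rule 193): 01111111111111
Gen 4 (rule 109): 01000000000001
Gen 5 (rule 73): 00011111111100
Gen 6 (rule 126): 00110000000110
Gen 7 (rule 193): 10010111110010
Gen 8 (rule 109): 10011100010010
Gen 9 (rule 73): 00010101000000
Gen 10 (rule 126): 00111111100000
Gen 11 (rule 193): 10011111101111
Gen 12 (rule 109): 10010000111001
Gen 13 (rule 73): 00000110101000
Gen 14 (rule 126): 00001111111100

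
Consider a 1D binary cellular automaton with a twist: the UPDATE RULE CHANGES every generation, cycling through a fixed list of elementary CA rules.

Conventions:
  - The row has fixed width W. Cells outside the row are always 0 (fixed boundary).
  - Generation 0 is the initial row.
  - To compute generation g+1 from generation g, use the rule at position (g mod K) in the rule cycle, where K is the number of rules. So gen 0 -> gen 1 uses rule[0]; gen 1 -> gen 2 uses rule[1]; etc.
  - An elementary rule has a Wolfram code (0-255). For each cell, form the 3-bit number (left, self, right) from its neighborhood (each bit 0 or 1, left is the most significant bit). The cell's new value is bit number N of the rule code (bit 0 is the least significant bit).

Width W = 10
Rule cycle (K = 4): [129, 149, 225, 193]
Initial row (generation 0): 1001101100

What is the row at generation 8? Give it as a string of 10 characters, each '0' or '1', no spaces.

Gen 0: 1001101100
Gen 1 (rule 129): 0000000001
Gen 2 (rule 149): 1111111101
Gen 3 (rule 225): 0111111110
Gen 4 (rule 193): 0011111110
Gen 5 (rule 129): 1001111100
Gen 6 (rule 149): 1100111011
Gen 7 (rule 225): 0100011101
Gen 8 (rule 193): 0001001100

Answer: 0001001100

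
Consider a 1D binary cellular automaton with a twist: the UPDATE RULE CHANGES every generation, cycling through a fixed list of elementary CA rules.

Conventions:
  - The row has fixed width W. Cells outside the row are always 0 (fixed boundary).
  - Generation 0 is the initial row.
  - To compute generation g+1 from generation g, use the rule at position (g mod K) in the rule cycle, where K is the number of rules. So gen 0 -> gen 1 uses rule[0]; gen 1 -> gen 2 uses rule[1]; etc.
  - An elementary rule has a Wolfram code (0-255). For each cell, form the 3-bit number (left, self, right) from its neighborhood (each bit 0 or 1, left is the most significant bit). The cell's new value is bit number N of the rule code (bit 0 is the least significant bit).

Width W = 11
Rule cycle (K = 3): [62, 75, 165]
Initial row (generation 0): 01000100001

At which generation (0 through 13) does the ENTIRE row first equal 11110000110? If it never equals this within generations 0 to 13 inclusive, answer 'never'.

Gen 0: 01000100001
Gen 1 (rule 62): 11101110011
Gen 2 (rule 75): 10101010111
Gen 3 (rule 165): 11111111010
Gen 4 (rule 62): 10000000111
Gen 5 (rule 75): 00111111101
Gen 6 (rule 165): 10011111011
Gen 7 (rule 62): 11110000110
Gen 8 (rule 75): 10010111110
Gen 9 (rule 165): 10011011100
Gen 10 (rule 62): 11110110010
Gen 11 (rule 75): 10010110100
Gen 12 (rule 165): 10011001101
Gen 13 (rule 62): 11110111011

Answer: 7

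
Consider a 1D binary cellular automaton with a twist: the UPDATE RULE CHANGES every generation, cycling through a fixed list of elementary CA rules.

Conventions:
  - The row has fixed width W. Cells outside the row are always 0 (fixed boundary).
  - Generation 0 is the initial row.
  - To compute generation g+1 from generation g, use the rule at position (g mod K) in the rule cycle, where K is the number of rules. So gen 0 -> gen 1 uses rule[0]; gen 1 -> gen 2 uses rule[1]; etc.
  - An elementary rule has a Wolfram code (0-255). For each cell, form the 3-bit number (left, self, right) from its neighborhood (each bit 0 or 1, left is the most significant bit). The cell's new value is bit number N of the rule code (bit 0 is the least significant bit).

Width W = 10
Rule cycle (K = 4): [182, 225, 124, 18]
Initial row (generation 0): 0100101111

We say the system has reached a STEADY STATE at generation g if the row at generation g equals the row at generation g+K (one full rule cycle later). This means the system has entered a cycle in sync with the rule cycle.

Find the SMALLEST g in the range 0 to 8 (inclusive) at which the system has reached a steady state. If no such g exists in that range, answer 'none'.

Gen 0: 0100101111
Gen 1 (rule 182): 1111110110
Gen 2 (rule 225): 0111111010
Gen 3 (rule 124): 0100001111
Gen 4 (rule 18): 1010010000
Gen 5 (rule 182): 1111111000
Gen 6 (rule 225): 0111111011
Gen 7 (rule 124): 0100001111
Gen 8 (rule 18): 1010010000
Gen 9 (rule 182): 1111111000
Gen 10 (rule 225): 0111111011
Gen 11 (rule 124): 0100001111
Gen 12 (rule 18): 1010010000

Answer: 3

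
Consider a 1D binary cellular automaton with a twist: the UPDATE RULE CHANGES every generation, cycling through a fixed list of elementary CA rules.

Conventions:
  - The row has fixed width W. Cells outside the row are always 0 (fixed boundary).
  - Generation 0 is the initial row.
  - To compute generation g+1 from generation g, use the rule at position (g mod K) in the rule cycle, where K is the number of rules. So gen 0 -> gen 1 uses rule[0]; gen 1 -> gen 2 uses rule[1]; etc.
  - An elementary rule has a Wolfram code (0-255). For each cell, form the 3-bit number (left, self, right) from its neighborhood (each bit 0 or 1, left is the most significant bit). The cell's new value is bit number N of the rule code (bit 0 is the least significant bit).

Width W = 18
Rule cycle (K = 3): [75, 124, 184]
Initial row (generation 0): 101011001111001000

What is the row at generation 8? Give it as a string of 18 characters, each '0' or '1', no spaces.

Gen 0: 101011001111001000
Gen 1 (rule 75): 000011011001010011
Gen 2 (rule 124): 000011111101111011
Gen 3 (rule 184): 000011111011110110
Gen 4 (rule 75): 111110001010010110
Gen 5 (rule 124): 100011001111011111
Gen 6 (rule 184): 010010101110111110
Gen 7 (rule 75): 100100001010100010
Gen 8 (rule 124): 110110001111110011

Answer: 110110001111110011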